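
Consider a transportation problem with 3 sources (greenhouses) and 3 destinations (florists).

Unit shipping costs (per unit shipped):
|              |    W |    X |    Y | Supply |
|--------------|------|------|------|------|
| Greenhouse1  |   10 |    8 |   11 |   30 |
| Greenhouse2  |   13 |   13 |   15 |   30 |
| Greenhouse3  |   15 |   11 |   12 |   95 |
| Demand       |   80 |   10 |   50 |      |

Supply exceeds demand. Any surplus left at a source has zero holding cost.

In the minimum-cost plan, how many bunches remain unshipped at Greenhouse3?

Minimum-cost shipments:
  Greenhouse1→W: 30 × 10 = 300
  Greenhouse2→W: 30 × 13 = 390
  Greenhouse3→W: 20 × 15 = 300
  Greenhouse3→X: 10 × 11 = 110
  Greenhouse3→Y: 50 × 12 = 600
Total cost = 1700.
Greenhouse3 ships 80 of its 95, leaving 15.

15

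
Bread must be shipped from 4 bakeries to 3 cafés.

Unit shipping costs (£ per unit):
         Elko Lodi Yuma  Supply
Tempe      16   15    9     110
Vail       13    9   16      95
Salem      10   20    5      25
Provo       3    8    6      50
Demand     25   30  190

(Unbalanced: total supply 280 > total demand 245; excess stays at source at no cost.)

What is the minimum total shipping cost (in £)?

2090

A cheapest plan:
  Tempe–Yuma: 110 × £9 = £990
  Vail–Elko: 25 × £13 = £325
  Vail–Lodi: 30 × £9 = £270
  Vail–Yuma: 5 × £16 = £80
  Salem–Yuma: 25 × £5 = £125
  Provo–Yuma: 50 × £6 = £300
Total = 990 + 325 + 270 + 80 + 125 + 300 = £2090.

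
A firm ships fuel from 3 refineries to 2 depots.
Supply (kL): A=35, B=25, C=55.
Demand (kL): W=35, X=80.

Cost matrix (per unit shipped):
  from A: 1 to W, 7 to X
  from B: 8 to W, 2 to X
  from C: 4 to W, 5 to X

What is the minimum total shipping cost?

A cheapest plan:
  A to W: 35 kL
  B to X: 25 kL
  C to X: 55 kL
Total cost = 360.
(Supply check: A ships 35; B ships 25; C ships 55.)

360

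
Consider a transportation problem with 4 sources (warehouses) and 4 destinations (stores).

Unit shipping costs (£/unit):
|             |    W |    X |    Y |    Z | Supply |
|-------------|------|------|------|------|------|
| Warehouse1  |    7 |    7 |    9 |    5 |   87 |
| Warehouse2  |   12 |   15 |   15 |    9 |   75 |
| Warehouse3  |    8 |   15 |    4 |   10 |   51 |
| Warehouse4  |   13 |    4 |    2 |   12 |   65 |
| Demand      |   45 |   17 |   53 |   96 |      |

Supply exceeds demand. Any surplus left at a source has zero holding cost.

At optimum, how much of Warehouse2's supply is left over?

An optimal plan:
  Warehouse1->Z: 87 × £5 = £435
  Warehouse2->Z: 9 × £9 = £81
  Warehouse3->W: 45 × £8 = £360
  Warehouse3->Y: 5 × £4 = £20
  Warehouse4->X: 17 × £4 = £68
  Warehouse4->Y: 48 × £2 = £96
Total cost = £1060.
Warehouse2 ships 9 of its 75, leaving 66.

66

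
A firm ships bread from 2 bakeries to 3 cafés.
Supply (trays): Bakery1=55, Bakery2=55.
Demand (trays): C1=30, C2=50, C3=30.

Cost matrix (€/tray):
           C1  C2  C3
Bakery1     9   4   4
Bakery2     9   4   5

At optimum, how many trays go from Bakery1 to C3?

30

The minimum-cost plan:
  Bakery1 to C1: 25 × €9 = €225
  Bakery1 to C3: 30 × €4 = €120
  Bakery2 to C1: 5 × €9 = €45
  Bakery2 to C2: 50 × €4 = €200
Total cost = €590.
So Bakery1→C3 carries 30 trays.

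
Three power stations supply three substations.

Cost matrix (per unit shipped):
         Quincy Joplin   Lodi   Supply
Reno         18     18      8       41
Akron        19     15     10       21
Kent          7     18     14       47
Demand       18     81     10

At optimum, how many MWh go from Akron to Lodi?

0

The minimum-cost plan:
  Reno→Joplin: 31 × 18 = 558
  Reno→Lodi: 10 × 8 = 80
  Akron→Joplin: 21 × 15 = 315
  Kent→Quincy: 18 × 7 = 126
  Kent→Joplin: 29 × 18 = 522
Total cost = 1601.
The route Akron→Lodi is not used.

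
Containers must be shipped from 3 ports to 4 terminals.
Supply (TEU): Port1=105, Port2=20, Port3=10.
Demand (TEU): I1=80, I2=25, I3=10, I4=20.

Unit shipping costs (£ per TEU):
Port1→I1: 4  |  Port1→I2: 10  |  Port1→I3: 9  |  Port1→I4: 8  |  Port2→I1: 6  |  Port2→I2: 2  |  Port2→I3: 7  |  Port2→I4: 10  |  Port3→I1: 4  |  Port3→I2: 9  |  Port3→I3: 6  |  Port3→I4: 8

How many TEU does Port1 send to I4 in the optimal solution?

20

Solving gives:
  Port1->I1: 80 × £4 = £320
  Port1->I2: 5 × £10 = £50
  Port1->I4: 20 × £8 = £160
  Port2->I2: 20 × £2 = £40
  Port3->I3: 10 × £6 = £60
Total cost = £630.
So Port1→I4 carries 20 TEU.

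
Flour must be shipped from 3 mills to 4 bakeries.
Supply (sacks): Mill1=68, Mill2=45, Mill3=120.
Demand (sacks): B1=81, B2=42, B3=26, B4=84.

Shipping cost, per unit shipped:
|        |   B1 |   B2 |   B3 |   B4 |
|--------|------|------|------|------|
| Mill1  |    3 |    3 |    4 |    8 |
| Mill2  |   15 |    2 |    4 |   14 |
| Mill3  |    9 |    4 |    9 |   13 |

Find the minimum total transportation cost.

1647

Optimal allocation:
  Mill1 to B1: 68 × 3 = 204
  Mill2 to B2: 19 × 2 = 38
  Mill2 to B3: 26 × 4 = 104
  Mill3 to B1: 13 × 9 = 117
  Mill3 to B2: 23 × 4 = 92
  Mill3 to B4: 84 × 13 = 1092
Total = 204 + 38 + 104 + 117 + 92 + 1092 = 1647.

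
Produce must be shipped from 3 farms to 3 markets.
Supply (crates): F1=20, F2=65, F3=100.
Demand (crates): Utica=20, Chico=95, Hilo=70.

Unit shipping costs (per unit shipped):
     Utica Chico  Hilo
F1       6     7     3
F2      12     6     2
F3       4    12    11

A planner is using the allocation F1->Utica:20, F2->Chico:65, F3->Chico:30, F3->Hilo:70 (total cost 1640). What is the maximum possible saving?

350

Current plan cost = 20·6 + 65·6 + 30·12 + 70·11 = 1640.
Optimal plan:
  F1–Chico: 15 crates
  F1–Hilo: 5 crates
  F2–Hilo: 65 crates
  F3–Utica: 20 crates
  F3–Chico: 80 crates
Optimal cost = 1290.
Saving = 1640 − 1290 = 350.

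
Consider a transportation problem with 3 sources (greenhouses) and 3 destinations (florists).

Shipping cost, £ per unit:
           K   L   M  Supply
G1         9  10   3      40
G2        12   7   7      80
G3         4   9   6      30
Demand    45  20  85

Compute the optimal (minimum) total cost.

Optimal allocation:
  G1→M: 40 × £3 = £120
  G2→K: 15 × £12 = £180
  G2→L: 20 × £7 = £140
  G2→M: 45 × £7 = £315
  G3→K: 30 × £4 = £120
Total = 120 + 180 + 140 + 315 + 120 = £875.

875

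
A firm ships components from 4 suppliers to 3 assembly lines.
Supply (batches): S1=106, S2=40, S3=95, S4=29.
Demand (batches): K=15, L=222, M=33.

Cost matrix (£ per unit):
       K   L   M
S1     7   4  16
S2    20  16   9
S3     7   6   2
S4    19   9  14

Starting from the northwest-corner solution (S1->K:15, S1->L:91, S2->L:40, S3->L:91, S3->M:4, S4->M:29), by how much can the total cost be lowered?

Current plan cost = 15·7 + 91·4 + 40·16 + 91·6 + 4·2 + 29·14 = £2069.
Optimal plan:
  S1–L: 106 × £4 = £424
  S2–L: 7 × £16 = £112
  S2–M: 33 × £9 = £297
  S3–K: 15 × £7 = £105
  S3–L: 80 × £6 = £480
  S4–L: 29 × £9 = £261
Optimal cost = £1679.
Saving = 2069 − 1679 = £390.

390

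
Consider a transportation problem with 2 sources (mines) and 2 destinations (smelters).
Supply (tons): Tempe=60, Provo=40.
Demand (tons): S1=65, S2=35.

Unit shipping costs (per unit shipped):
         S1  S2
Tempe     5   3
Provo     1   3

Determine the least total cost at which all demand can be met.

One minimum-cost allocation:
  Tempe–S1: 25 × 5 = 125
  Tempe–S2: 35 × 3 = 105
  Provo–S1: 40 × 1 = 40
Total = 125 + 105 + 40 = 270.

270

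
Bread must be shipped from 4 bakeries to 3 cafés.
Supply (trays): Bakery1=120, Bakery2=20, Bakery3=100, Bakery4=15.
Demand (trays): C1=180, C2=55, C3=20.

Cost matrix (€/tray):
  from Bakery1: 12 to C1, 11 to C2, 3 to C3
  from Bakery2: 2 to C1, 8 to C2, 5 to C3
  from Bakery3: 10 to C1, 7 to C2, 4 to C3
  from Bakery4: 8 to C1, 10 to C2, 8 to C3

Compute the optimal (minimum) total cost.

An optimal shipping plan:
  Bakery1→C1: 100 × €12 = €1200
  Bakery1→C3: 20 × €3 = €60
  Bakery2→C1: 20 × €2 = €40
  Bakery3→C1: 45 × €10 = €450
  Bakery3→C2: 55 × €7 = €385
  Bakery4→C1: 15 × €8 = €120
Total = 1200 + 60 + 40 + 450 + 385 + 120 = €2255.
(Supply check: Bakery1 ships 120; Bakery2 ships 20; Bakery3 ships 100; Bakery4 ships 15.)

2255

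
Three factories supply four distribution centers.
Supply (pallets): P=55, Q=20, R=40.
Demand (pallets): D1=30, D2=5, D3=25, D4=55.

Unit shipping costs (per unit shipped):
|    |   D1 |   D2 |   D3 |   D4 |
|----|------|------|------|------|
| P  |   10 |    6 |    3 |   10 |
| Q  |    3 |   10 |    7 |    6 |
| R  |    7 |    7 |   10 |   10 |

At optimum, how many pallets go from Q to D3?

0

The minimum-cost plan:
  P–D2: 5 × 6 = 30
  P–D3: 25 × 3 = 75
  P–D4: 25 × 10 = 250
  Q–D4: 20 × 6 = 120
  R–D1: 30 × 7 = 210
  R–D4: 10 × 10 = 100
Total cost = 785.
The route Q→D3 is not used.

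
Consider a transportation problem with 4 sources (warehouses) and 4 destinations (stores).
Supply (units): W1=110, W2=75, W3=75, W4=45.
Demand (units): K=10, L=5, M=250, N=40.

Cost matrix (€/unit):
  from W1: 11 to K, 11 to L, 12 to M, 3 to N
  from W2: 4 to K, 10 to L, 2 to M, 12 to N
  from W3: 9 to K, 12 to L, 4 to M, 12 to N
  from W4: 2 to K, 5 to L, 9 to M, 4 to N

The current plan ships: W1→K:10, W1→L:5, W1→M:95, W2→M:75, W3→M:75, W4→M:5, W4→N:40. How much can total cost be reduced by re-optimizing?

235

Current plan cost = 10·11 + 5·11 + 95·12 + 75·2 + 75·4 + 5·9 + 40·4 = €1960.
Optimal plan:
  W1–M: 70 × €12 = €840
  W1–N: 40 × €3 = €120
  W2–M: 75 × €2 = €150
  W3–M: 75 × €4 = €300
  W4–K: 10 × €2 = €20
  W4–L: 5 × €5 = €25
  W4–M: 30 × €9 = €270
Optimal cost = €1725.
Saving = 1960 − 1725 = €235.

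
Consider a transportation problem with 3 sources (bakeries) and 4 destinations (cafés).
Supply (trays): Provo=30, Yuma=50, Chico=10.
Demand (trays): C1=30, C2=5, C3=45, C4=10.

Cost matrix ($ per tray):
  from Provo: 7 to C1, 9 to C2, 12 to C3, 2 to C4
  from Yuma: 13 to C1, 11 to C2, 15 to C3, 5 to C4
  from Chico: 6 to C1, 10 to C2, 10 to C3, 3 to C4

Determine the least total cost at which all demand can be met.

One minimum-cost allocation:
  Provo→C1: 30 × $7 = $210
  Yuma→C2: 5 × $11 = $55
  Yuma→C3: 35 × $15 = $525
  Yuma→C4: 10 × $5 = $50
  Chico→C3: 10 × $10 = $100
Total = 210 + 55 + 525 + 50 + 100 = $940.

940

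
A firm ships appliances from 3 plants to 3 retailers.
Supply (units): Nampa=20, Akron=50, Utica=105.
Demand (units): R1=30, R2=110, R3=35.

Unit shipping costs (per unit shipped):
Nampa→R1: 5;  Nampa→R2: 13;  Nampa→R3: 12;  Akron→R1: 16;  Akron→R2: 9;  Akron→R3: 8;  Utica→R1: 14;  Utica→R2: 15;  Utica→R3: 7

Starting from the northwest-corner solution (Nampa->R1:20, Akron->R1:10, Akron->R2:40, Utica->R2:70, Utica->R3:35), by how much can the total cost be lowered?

Current plan cost = 20·5 + 10·16 + 40·9 + 70·15 + 35·7 = 1915.
Optimal plan:
  Nampa–R1: 20 units
  Akron–R2: 50 units
  Utica–R1: 10 units
  Utica–R2: 60 units
  Utica–R3: 35 units
Optimal cost = 1835.
Saving = 1915 − 1835 = 80.

80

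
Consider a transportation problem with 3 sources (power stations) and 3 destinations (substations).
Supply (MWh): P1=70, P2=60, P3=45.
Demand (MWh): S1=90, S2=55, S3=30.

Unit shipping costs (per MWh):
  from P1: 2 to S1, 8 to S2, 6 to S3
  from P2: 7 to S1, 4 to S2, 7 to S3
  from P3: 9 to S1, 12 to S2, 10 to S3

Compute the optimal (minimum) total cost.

825

An optimal shipping plan:
  P1→S1: 70 MWh
  P2→S2: 55 MWh
  P2→S3: 5 MWh
  P3→S1: 20 MWh
  P3→S3: 25 MWh
Total cost = 825.
(Supply check: P1 ships 70; P2 ships 60; P3 ships 45.)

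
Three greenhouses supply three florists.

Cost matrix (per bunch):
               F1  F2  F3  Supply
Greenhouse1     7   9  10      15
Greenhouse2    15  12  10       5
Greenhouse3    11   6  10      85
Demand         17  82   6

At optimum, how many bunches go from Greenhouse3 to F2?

Optimal shipments:
  Greenhouse1 to F1: 15 bunches
  Greenhouse2 to F3: 5 bunches
  Greenhouse3 to F1: 2 bunches
  Greenhouse3 to F2: 82 bunches
  Greenhouse3 to F3: 1 bunches
Total cost = 679.
So Greenhouse3→F2 carries 82 bunches.

82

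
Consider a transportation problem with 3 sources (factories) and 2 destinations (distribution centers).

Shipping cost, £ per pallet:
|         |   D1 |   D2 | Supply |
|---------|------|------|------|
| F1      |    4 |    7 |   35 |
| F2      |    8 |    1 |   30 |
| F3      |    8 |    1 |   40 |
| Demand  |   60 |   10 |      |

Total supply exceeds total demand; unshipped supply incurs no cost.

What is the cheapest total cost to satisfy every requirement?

350

A cheapest plan:
  F1->D1: 35 × £4 = £140
  F3->D1: 25 × £8 = £200
  F3->D2: 10 × £1 = £10
Total = 140 + 200 + 10 = £350.
(Supply check: F1 ships 35; F2 ships 0; F3 ships 35.)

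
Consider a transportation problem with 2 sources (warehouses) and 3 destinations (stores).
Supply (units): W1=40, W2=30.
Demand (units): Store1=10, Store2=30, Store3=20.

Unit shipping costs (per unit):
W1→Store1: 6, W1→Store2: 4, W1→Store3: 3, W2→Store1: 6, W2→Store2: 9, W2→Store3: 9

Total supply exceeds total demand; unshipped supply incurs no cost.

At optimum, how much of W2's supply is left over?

10

Minimum-cost shipments:
  W1 to Store2: 20 × 4 = 80
  W1 to Store3: 20 × 3 = 60
  W2 to Store1: 10 × 6 = 60
  W2 to Store2: 10 × 9 = 90
Total cost = 290.
W2 ships 20 of its 30, leaving 10.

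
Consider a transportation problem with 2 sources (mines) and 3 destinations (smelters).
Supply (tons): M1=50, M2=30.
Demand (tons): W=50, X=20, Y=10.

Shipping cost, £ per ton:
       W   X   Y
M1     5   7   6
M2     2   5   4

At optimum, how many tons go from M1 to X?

Optimal shipments:
  M1→W: 20 × £5 = £100
  M1→X: 20 × £7 = £140
  M1→Y: 10 × £6 = £60
  M2→W: 30 × £2 = £60
Total cost = £360.
So M1→X carries 20 tons.

20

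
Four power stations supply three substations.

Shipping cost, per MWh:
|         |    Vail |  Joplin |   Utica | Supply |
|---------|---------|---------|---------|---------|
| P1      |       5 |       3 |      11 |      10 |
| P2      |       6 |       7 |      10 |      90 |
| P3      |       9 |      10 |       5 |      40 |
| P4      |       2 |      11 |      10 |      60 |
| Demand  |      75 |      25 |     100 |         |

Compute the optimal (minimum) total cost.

1145

Optimal allocation:
  P1->Joplin: 10 × 3 = 30
  P2->Vail: 15 × 6 = 90
  P2->Joplin: 15 × 7 = 105
  P2->Utica: 60 × 10 = 600
  P3->Utica: 40 × 5 = 200
  P4->Vail: 60 × 2 = 120
Total = 30 + 90 + 105 + 600 + 200 + 120 = 1145.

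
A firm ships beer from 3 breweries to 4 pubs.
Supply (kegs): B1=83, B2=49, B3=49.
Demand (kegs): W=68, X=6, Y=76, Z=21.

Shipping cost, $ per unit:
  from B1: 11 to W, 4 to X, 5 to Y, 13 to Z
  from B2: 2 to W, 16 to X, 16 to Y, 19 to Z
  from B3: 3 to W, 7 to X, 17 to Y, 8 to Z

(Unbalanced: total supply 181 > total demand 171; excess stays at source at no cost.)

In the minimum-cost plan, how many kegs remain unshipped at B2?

0

Minimum-cost shipments:
  B1->X: 6 × $4 = $24
  B1->Y: 76 × $5 = $380
  B2->W: 49 × $2 = $98
  B3->W: 19 × $3 = $57
  B3->Z: 21 × $8 = $168
Total cost = $727.
B2 ships 49 of its 49, leaving 0.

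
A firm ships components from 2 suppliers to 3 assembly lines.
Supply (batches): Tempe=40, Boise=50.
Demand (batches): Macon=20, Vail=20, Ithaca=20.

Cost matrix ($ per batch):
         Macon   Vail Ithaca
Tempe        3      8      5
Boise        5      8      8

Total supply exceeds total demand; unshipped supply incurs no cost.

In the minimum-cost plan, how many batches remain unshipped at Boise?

30

An optimal plan:
  Tempe–Macon: 20 × $3 = $60
  Tempe–Ithaca: 20 × $5 = $100
  Boise–Vail: 20 × $8 = $160
Total cost = $320.
Boise ships 20 of its 50, leaving 30.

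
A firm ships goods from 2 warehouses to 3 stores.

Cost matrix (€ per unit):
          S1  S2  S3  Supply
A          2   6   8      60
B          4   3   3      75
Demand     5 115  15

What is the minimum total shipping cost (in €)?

565

One minimum-cost allocation:
  A→S1: 5 × €2 = €10
  A→S2: 55 × €6 = €330
  B→S2: 60 × €3 = €180
  B→S3: 15 × €3 = €45
Total = 10 + 330 + 180 + 45 = €565.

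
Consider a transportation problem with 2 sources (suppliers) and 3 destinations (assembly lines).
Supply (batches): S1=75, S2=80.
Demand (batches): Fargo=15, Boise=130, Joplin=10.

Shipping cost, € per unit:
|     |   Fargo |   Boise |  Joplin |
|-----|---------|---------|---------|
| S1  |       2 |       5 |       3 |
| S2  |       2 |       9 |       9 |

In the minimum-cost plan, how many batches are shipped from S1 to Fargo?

0

The minimum-cost plan:
  S1–Boise: 65 × €5 = €325
  S1–Joplin: 10 × €3 = €30
  S2–Fargo: 15 × €2 = €30
  S2–Boise: 65 × €9 = €585
Total cost = €970.
The route S1→Fargo is not used.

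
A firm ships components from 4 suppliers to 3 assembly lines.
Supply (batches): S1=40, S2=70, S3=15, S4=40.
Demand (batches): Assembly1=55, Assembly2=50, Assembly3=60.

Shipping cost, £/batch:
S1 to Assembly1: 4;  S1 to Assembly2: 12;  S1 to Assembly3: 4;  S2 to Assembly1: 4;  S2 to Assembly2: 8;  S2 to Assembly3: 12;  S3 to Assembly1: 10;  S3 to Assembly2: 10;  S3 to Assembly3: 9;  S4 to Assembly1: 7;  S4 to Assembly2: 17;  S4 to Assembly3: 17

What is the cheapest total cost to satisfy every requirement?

1095

One minimum-cost allocation:
  S1–Assembly3: 40 × £4 = £160
  S2–Assembly1: 15 × £4 = £60
  S2–Assembly2: 50 × £8 = £400
  S2–Assembly3: 5 × £12 = £60
  S3–Assembly3: 15 × £9 = £135
  S4–Assembly1: 40 × £7 = £280
Total = 160 + 60 + 400 + 60 + 135 + 280 = £1095.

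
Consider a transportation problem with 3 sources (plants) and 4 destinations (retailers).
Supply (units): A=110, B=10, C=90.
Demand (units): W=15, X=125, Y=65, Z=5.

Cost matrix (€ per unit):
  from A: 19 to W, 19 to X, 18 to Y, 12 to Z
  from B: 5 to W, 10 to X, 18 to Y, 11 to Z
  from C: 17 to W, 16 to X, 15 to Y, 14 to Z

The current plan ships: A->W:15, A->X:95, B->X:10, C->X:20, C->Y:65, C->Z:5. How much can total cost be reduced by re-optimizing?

Current plan cost = 15·19 + 95·19 + 10·10 + 20·16 + 65·15 + 5·14 = €3555.
Optimal plan:
  A->W: 5 × €19 = €95
  A->X: 100 × €19 = €1900
  A->Z: 5 × €12 = €60
  B->W: 10 × €5 = €50
  C->X: 25 × €16 = €400
  C->Y: 65 × €15 = €975
Optimal cost = €3480.
Saving = 3555 − 3480 = €75.

75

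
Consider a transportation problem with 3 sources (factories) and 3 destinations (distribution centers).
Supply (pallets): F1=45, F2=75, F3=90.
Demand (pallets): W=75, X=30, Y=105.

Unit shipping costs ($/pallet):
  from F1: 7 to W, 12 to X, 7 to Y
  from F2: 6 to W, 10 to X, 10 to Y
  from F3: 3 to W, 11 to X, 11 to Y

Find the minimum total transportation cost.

A cheapest plan:
  F1 to Y: 45 × $7 = $315
  F2 to X: 15 × $10 = $150
  F2 to Y: 60 × $10 = $600
  F3 to W: 75 × $3 = $225
  F3 to X: 15 × $11 = $165
Total = 315 + 150 + 600 + 225 + 165 = $1455.
(Supply check: F1 ships 45; F2 ships 75; F3 ships 90.)

1455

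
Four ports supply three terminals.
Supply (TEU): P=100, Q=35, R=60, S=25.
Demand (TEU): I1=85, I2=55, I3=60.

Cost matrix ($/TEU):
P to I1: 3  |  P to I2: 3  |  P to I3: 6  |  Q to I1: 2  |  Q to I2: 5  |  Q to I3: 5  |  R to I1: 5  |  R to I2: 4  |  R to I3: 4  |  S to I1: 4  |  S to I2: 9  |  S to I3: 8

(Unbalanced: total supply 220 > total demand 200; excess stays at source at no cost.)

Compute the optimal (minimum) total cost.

One minimum-cost allocation:
  P->I1: 45 TEU
  P->I2: 55 TEU
  Q->I1: 35 TEU
  R->I3: 60 TEU
  S->I1: 5 TEU
Total cost = $630.

630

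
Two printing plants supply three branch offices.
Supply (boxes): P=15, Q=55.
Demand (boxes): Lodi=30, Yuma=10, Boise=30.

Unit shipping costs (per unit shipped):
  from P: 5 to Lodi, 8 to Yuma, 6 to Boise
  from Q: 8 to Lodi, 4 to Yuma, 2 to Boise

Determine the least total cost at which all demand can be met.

An optimal shipping plan:
  P–Lodi: 15 boxes
  Q–Lodi: 15 boxes
  Q–Yuma: 10 boxes
  Q–Boise: 30 boxes
Total cost = 295.
(Supply check: P ships 15; Q ships 55.)

295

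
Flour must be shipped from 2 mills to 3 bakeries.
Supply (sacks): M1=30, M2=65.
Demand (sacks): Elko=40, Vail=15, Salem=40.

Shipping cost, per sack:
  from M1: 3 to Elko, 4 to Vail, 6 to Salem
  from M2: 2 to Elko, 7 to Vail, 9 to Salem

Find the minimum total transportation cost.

A cheapest plan:
  M1->Vail: 15 × 4 = 60
  M1->Salem: 15 × 6 = 90
  M2->Elko: 40 × 2 = 80
  M2->Salem: 25 × 9 = 225
Total = 60 + 90 + 80 + 225 = 455.
(Supply check: M1 ships 30; M2 ships 65.)

455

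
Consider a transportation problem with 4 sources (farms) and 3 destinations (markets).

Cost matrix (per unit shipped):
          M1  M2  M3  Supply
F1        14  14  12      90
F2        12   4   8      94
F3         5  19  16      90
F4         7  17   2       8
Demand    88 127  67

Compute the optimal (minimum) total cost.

2010

One minimum-cost allocation:
  F1–M2: 33 × 14 = 462
  F1–M3: 57 × 12 = 684
  F2–M2: 94 × 4 = 376
  F3–M1: 88 × 5 = 440
  F3–M3: 2 × 16 = 32
  F4–M3: 8 × 2 = 16
Total = 462 + 684 + 376 + 440 + 32 + 16 = 2010.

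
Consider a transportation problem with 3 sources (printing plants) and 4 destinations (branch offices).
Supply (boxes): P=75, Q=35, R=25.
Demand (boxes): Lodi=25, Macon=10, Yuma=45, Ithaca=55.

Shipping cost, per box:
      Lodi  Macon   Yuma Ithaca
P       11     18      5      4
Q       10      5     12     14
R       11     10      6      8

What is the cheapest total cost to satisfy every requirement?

770

An optimal shipping plan:
  P→Yuma: 20 boxes
  P→Ithaca: 55 boxes
  Q→Lodi: 25 boxes
  Q→Macon: 10 boxes
  R→Yuma: 25 boxes
Total cost = 770.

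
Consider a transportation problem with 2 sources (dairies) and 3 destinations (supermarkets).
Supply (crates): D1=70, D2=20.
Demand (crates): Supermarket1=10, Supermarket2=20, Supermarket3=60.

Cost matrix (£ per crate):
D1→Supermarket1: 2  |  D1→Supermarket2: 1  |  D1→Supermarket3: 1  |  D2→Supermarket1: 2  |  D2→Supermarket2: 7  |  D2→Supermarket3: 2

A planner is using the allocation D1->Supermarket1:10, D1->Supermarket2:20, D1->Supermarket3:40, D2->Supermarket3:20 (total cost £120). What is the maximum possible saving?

10

Current plan cost = 10·2 + 20·1 + 40·1 + 20·2 = £120.
Optimal plan:
  D1->Supermarket2: 20 × £1 = £20
  D1->Supermarket3: 50 × £1 = £50
  D2->Supermarket1: 10 × £2 = £20
  D2->Supermarket3: 10 × £2 = £20
Optimal cost = £110.
Saving = 120 − 110 = £10.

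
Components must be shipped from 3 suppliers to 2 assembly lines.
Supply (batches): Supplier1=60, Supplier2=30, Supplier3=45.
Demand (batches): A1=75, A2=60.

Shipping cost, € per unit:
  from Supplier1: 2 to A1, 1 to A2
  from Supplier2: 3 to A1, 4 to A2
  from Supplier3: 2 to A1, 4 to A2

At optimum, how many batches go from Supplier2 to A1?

Optimal shipments:
  Supplier1→A2: 60 × €1 = €60
  Supplier2→A1: 30 × €3 = €90
  Supplier3→A1: 45 × €2 = €90
Total cost = €240.
So Supplier2→A1 carries 30 batches.

30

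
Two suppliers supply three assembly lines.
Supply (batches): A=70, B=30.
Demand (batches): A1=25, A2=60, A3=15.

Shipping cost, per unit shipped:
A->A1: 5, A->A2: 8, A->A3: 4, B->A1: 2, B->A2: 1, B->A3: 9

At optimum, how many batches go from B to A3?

0

Optimal shipments:
  A to A1: 25 batches
  A to A2: 30 batches
  A to A3: 15 batches
  B to A2: 30 batches
Total cost = 455.
The route B→A3 is not used.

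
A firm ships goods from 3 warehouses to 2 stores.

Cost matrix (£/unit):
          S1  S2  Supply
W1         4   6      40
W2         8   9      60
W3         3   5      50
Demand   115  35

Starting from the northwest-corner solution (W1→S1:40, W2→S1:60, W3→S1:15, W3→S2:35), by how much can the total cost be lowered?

Current plan cost = 40·4 + 60·8 + 15·3 + 35·5 = £860.
Optimal plan:
  W1→S1: 40 units
  W2→S1: 25 units
  W2→S2: 35 units
  W3→S1: 50 units
Optimal cost = £825.
Saving = 860 − 825 = £35.

35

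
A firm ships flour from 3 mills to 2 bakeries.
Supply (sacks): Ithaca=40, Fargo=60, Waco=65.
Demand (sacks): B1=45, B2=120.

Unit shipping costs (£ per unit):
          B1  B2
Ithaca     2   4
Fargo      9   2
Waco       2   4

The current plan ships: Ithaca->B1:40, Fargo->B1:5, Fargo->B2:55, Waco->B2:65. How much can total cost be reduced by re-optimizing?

Current plan cost = 40·2 + 5·9 + 55·2 + 65·4 = £495.
Optimal plan:
  Ithaca→B2: 40 × £4 = £160
  Fargo→B2: 60 × £2 = £120
  Waco→B1: 45 × £2 = £90
  Waco→B2: 20 × £4 = £80
Optimal cost = £450.
Saving = 495 − 450 = £45.

45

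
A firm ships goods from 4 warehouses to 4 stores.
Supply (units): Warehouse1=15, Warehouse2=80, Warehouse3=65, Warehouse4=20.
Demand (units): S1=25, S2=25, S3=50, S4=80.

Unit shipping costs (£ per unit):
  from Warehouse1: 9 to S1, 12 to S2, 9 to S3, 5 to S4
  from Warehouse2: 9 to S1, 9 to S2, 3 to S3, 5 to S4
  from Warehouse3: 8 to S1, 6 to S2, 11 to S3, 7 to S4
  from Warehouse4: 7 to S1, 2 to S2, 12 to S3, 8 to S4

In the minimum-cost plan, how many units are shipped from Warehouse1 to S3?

Solving gives:
  Warehouse1->S4: 15 × £5 = £75
  Warehouse2->S3: 50 × £3 = £150
  Warehouse2->S4: 30 × £5 = £150
  Warehouse3->S1: 25 × £8 = £200
  Warehouse3->S2: 5 × £6 = £30
  Warehouse3->S4: 35 × £7 = £245
  Warehouse4->S2: 20 × £2 = £40
Total cost = £890.
The route Warehouse1→S3 is not used.

0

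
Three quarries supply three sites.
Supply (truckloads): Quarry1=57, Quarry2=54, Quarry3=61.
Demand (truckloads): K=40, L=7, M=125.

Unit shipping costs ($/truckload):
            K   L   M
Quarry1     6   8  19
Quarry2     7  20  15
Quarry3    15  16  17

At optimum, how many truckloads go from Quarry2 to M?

54

Solving gives:
  Quarry1 to K: 40 × $6 = $240
  Quarry1 to L: 7 × $8 = $56
  Quarry1 to M: 10 × $19 = $190
  Quarry2 to M: 54 × $15 = $810
  Quarry3 to M: 61 × $17 = $1037
Total cost = $2333.
So Quarry2→M carries 54 truckloads.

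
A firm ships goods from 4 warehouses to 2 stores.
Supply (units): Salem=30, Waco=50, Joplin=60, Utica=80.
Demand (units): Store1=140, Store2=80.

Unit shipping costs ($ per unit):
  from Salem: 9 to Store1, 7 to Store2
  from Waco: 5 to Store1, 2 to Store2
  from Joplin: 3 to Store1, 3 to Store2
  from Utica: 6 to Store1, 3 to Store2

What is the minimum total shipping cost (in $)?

940

Optimal allocation:
  Salem–Store1: 30 × $9 = $270
  Waco–Store1: 50 × $5 = $250
  Joplin–Store1: 60 × $3 = $180
  Utica–Store2: 80 × $3 = $240
Total = 270 + 250 + 180 + 240 = $940.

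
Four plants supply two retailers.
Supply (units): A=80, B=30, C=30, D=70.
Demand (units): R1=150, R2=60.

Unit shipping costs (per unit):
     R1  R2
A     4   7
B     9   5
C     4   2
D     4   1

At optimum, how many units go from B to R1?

0

The minimum-cost plan:
  A–R1: 80 × 4 = 320
  B–R2: 30 × 5 = 150
  C–R1: 30 × 4 = 120
  D–R1: 40 × 4 = 160
  D–R2: 30 × 1 = 30
Total cost = 780.
The route B→R1 is not used.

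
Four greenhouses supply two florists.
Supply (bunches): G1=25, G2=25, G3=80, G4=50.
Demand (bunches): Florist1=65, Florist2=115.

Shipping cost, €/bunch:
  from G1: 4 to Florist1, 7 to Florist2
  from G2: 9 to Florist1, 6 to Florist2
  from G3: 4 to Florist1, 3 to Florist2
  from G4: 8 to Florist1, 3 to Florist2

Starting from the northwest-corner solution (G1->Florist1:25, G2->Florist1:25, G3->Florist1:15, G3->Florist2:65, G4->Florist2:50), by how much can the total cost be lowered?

Current plan cost = 25·4 + 25·9 + 15·4 + 65·3 + 50·3 = €730.
Optimal plan:
  G1→Florist1: 25 × €4 = €100
  G2→Florist2: 25 × €6 = €150
  G3→Florist1: 40 × €4 = €160
  G3→Florist2: 40 × €3 = €120
  G4→Florist2: 50 × €3 = €150
Optimal cost = €680.
Saving = 730 − 680 = €50.

50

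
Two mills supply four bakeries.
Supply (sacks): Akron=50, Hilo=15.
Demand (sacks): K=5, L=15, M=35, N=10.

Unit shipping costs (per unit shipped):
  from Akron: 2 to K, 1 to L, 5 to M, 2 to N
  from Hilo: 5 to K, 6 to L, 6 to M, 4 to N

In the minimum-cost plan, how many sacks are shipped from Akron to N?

Solving gives:
  Akron to K: 5 sacks
  Akron to L: 15 sacks
  Akron to M: 20 sacks
  Akron to N: 10 sacks
  Hilo to M: 15 sacks
Total cost = 235.
So Akron→N carries 10 sacks.

10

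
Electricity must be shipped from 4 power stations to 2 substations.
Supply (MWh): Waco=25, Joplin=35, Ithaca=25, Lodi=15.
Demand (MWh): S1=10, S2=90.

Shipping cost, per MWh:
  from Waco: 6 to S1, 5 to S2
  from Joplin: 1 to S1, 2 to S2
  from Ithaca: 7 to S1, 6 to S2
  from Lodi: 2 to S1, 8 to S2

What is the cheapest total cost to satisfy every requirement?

405

An optimal shipping plan:
  Waco->S2: 25 × 5 = 125
  Joplin->S2: 35 × 2 = 70
  Ithaca->S2: 25 × 6 = 150
  Lodi->S1: 10 × 2 = 20
  Lodi->S2: 5 × 8 = 40
Total = 125 + 70 + 150 + 20 + 40 = 405.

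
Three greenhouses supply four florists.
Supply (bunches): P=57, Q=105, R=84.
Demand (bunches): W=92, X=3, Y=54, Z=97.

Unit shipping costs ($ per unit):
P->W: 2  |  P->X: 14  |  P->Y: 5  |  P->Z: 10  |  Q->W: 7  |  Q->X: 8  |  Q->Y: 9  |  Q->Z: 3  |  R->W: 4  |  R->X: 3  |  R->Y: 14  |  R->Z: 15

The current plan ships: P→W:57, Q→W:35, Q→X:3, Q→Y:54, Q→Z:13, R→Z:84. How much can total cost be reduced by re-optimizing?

Current plan cost = 57·2 + 35·7 + 3·8 + 54·9 + 13·3 + 84·15 = $2168.
Optimal plan:
  P–W: 11 × $2 = $22
  P–Y: 46 × $5 = $230
  Q–Y: 8 × $9 = $72
  Q–Z: 97 × $3 = $291
  R–W: 81 × $4 = $324
  R–X: 3 × $3 = $9
Optimal cost = $948.
Saving = 2168 − 948 = $1220.

1220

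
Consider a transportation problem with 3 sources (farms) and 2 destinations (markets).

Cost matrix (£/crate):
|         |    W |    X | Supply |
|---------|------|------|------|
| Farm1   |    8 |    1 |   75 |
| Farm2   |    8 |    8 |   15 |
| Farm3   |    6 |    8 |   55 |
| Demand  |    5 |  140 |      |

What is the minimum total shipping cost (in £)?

625

One minimum-cost allocation:
  Farm1→X: 75 × £1 = £75
  Farm2→X: 15 × £8 = £120
  Farm3→W: 5 × £6 = £30
  Farm3→X: 50 × £8 = £400
Total = 75 + 120 + 30 + 400 = £625.
(Supply check: Farm1 ships 75; Farm2 ships 15; Farm3 ships 55.)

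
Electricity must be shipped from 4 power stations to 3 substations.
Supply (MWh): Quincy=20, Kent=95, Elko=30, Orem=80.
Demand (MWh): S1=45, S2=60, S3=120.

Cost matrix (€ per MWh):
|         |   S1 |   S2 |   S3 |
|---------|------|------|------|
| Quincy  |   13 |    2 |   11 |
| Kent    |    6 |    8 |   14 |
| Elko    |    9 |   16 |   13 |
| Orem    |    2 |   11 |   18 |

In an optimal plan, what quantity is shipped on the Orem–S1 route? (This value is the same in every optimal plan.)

The minimum-cost plan:
  Quincy->S2: 20 MWh
  Kent->S2: 5 MWh
  Kent->S3: 90 MWh
  Elko->S3: 30 MWh
  Orem->S1: 45 MWh
  Orem->S2: 35 MWh
Total cost = €2205.
So Orem→S1 carries 45 MWh.

45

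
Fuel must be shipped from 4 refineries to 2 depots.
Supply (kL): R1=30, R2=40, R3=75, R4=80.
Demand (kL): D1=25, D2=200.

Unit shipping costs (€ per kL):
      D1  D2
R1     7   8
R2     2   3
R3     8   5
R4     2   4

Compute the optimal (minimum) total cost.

1005

Optimal allocation:
  R1->D2: 30 kL
  R2->D2: 40 kL
  R3->D2: 75 kL
  R4->D1: 25 kL
  R4->D2: 55 kL
Total cost = €1005.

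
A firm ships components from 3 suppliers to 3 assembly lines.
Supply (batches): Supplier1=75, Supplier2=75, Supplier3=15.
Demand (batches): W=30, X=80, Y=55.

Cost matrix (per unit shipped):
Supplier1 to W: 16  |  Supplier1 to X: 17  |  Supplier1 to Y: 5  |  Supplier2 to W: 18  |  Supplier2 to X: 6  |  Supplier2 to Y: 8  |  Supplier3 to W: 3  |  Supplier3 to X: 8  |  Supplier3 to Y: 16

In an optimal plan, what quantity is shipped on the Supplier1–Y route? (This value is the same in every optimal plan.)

55

Optimal shipments:
  Supplier1–W: 15 batches
  Supplier1–X: 5 batches
  Supplier1–Y: 55 batches
  Supplier2–X: 75 batches
  Supplier3–W: 15 batches
Total cost = 1095.
So Supplier1→Y carries 55 batches.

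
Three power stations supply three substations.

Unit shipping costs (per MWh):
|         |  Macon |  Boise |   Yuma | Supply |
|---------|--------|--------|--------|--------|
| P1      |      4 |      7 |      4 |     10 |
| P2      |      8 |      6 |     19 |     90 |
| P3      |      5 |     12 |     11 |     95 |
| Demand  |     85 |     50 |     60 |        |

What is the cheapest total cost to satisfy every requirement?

1435

Optimal allocation:
  P1->Yuma: 10 × 4 = 40
  P2->Macon: 40 × 8 = 320
  P2->Boise: 50 × 6 = 300
  P3->Macon: 45 × 5 = 225
  P3->Yuma: 50 × 11 = 550
Total = 40 + 320 + 300 + 225 + 550 = 1435.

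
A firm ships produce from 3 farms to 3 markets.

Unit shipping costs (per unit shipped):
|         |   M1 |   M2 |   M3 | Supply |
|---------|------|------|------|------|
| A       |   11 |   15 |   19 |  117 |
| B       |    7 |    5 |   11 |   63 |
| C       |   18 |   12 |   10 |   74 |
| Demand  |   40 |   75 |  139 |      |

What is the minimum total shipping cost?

2910

One minimum-cost allocation:
  A→M1: 40 × 11 = 440
  A→M2: 12 × 15 = 180
  A→M3: 65 × 19 = 1235
  B→M2: 63 × 5 = 315
  C→M3: 74 × 10 = 740
Total = 440 + 180 + 1235 + 315 + 740 = 2910.
(Supply check: A ships 117; B ships 63; C ships 74.)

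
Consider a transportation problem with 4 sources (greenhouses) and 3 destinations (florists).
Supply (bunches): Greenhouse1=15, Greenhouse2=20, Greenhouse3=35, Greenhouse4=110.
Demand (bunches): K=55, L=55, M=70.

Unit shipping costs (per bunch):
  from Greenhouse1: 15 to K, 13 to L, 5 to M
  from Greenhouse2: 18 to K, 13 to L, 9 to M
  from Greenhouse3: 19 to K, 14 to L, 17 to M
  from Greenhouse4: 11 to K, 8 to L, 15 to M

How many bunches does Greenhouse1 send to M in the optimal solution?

15

Solving gives:
  Greenhouse1–M: 15 × 5 = 75
  Greenhouse2–M: 20 × 9 = 180
  Greenhouse3–M: 35 × 17 = 595
  Greenhouse4–K: 55 × 11 = 605
  Greenhouse4–L: 55 × 8 = 440
Total cost = 1895.
So Greenhouse1→M carries 15 bunches.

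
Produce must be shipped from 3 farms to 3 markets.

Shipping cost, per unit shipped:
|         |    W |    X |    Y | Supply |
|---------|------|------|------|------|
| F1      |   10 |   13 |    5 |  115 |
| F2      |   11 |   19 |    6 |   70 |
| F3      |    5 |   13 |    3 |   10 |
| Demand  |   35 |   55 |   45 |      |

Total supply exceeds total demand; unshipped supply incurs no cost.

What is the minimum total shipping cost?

1250

A cheapest plan:
  F1 to W: 15 × 10 = 150
  F1 to X: 55 × 13 = 715
  F1 to Y: 45 × 5 = 225
  F2 to W: 10 × 11 = 110
  F3 to W: 10 × 5 = 50
Total = 150 + 715 + 225 + 110 + 50 = 1250.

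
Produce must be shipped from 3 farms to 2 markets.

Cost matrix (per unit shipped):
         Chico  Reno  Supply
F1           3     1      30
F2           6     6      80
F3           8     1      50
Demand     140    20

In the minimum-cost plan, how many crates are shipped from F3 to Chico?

30

Optimal shipments:
  F1–Chico: 30 × 3 = 90
  F2–Chico: 80 × 6 = 480
  F3–Chico: 30 × 8 = 240
  F3–Reno: 20 × 1 = 20
Total cost = 830.
So F3→Chico carries 30 crates.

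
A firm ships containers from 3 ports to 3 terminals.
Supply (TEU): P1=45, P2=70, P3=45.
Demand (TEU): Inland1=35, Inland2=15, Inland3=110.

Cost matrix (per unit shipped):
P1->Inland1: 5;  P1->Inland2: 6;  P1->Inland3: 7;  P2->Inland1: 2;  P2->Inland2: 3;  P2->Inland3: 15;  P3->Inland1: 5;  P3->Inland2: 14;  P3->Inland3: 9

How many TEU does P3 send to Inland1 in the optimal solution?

0

Optimal shipments:
  P1->Inland3: 45 × 7 = 315
  P2->Inland1: 35 × 2 = 70
  P2->Inland2: 15 × 3 = 45
  P2->Inland3: 20 × 15 = 300
  P3->Inland3: 45 × 9 = 405
Total cost = 1135.
The route P3→Inland1 is not used.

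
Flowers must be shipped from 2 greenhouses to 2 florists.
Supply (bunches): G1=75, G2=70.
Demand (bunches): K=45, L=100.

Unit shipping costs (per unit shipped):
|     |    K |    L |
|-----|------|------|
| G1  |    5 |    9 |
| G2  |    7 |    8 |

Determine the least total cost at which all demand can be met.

A cheapest plan:
  G1→K: 45 × 5 = 225
  G1→L: 30 × 9 = 270
  G2→L: 70 × 8 = 560
Total = 225 + 270 + 560 = 1055.
(Supply check: G1 ships 75; G2 ships 70.)

1055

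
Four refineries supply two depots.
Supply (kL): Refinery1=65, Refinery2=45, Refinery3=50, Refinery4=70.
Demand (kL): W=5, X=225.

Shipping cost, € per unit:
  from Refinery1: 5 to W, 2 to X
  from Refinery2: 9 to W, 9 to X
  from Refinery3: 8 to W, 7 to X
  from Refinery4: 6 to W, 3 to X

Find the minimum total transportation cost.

1095

An optimal shipping plan:
  Refinery1->X: 65 × €2 = €130
  Refinery2->W: 5 × €9 = €45
  Refinery2->X: 40 × €9 = €360
  Refinery3->X: 50 × €7 = €350
  Refinery4->X: 70 × €3 = €210
Total = 130 + 45 + 360 + 350 + 210 = €1095.
(Supply check: Refinery1 ships 65; Refinery2 ships 45; Refinery3 ships 50; Refinery4 ships 70.)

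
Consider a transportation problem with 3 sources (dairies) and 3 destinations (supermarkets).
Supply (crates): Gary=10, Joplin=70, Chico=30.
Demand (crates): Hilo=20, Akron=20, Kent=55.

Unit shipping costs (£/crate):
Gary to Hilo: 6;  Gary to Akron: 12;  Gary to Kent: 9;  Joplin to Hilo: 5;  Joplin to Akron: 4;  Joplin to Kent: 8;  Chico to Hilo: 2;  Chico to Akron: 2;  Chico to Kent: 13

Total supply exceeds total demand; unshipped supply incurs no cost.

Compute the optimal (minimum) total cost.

Optimal allocation:
  Joplin to Akron: 10 × £4 = £40
  Joplin to Kent: 55 × £8 = £440
  Chico to Hilo: 20 × £2 = £40
  Chico to Akron: 10 × £2 = £20
Total = 40 + 440 + 40 + 20 = £540.
(Supply check: Gary ships 0; Joplin ships 65; Chico ships 30.)

540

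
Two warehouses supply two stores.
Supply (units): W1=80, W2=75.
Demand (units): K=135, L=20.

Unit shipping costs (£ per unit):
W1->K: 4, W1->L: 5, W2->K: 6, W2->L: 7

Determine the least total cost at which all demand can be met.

One minimum-cost allocation:
  W1 to K: 60 × £4 = £240
  W1 to L: 20 × £5 = £100
  W2 to K: 75 × £6 = £450
Total = 240 + 100 + 450 = £790.

790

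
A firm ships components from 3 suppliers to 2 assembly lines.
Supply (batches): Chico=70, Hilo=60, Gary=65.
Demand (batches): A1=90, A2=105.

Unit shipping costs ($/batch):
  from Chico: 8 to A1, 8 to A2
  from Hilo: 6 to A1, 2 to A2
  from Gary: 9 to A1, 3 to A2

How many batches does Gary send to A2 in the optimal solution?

65

Optimal shipments:
  Chico->A1: 70 × $8 = $560
  Hilo->A1: 20 × $6 = $120
  Hilo->A2: 40 × $2 = $80
  Gary->A2: 65 × $3 = $195
Total cost = $955.
So Gary→A2 carries 65 batches.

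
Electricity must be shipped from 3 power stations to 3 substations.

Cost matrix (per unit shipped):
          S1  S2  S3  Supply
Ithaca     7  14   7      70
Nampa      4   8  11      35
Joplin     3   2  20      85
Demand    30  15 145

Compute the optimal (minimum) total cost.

One minimum-cost allocation:
  Ithaca to S3: 70 × 7 = 490
  Nampa to S3: 35 × 11 = 385
  Joplin to S1: 30 × 3 = 90
  Joplin to S2: 15 × 2 = 30
  Joplin to S3: 40 × 20 = 800
Total = 490 + 385 + 90 + 30 + 800 = 1795.

1795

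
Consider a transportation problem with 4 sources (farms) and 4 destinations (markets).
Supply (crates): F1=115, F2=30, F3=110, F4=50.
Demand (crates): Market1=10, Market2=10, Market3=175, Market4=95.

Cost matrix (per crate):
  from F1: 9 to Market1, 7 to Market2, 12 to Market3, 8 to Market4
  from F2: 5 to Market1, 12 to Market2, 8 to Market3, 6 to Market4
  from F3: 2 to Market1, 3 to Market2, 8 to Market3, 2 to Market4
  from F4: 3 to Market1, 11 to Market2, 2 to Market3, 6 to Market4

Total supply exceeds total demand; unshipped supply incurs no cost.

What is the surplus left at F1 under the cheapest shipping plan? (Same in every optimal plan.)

15

Minimum-cost shipments:
  F1–Market2: 10 crates
  F1–Market3: 90 crates
  F2–Market3: 30 crates
  F3–Market1: 10 crates
  F3–Market3: 5 crates
  F3–Market4: 95 crates
  F4–Market3: 50 crates
Total cost = 1740.
F1 ships 100 of its 115, leaving 15.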